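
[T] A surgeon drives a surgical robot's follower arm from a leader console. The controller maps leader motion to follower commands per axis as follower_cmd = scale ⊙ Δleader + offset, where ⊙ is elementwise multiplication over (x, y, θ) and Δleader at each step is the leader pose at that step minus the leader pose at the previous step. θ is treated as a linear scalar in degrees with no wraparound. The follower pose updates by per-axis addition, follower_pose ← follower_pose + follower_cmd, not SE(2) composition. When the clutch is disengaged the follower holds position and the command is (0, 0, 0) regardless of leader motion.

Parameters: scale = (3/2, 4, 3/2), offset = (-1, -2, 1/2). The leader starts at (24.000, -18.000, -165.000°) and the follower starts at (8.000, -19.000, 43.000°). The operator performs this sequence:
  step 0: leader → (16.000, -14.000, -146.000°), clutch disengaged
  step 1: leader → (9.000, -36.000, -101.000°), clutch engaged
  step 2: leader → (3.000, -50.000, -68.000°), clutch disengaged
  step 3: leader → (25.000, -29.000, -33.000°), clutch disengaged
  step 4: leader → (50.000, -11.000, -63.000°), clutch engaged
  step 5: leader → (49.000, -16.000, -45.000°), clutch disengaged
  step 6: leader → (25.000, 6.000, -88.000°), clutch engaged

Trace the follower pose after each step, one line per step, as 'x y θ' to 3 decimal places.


8.000 -19.000 43.000
-3.500 -109.000 111.000
-3.500 -109.000 111.000
-3.500 -109.000 111.000
33.000 -39.000 66.500
33.000 -39.000 66.500
-4.000 47.000 2.500

step 0: Δleader=(-8.000, 4.000, 19.000°), disengaged; cmd=(0,0,0) → follower holds at (8.000, -19.000, 43.000°)
step 1: Δleader=(-7.000, -22.000, 45.000°), engaged; cmd=(-11.500, -90.000, 68.000°) → follower=(-3.500, -109.000, 111.000°)
step 2: Δleader=(-6.000, -14.000, 33.000°), disengaged; cmd=(0,0,0) → follower holds at (-3.500, -109.000, 111.000°)
step 3: Δleader=(22.000, 21.000, 35.000°), disengaged; cmd=(0,0,0) → follower holds at (-3.500, -109.000, 111.000°)
step 4: Δleader=(25.000, 18.000, -30.000°), engaged; cmd=(36.500, 70.000, -44.500°) → follower=(33.000, -39.000, 66.500°)
step 5: Δleader=(-1.000, -5.000, 18.000°), disengaged; cmd=(0,0,0) → follower holds at (33.000, -39.000, 66.500°)
step 6: Δleader=(-24.000, 22.000, -43.000°), engaged; cmd=(-37.000, 86.000, -64.000°) → follower=(-4.000, 47.000, 2.500°)


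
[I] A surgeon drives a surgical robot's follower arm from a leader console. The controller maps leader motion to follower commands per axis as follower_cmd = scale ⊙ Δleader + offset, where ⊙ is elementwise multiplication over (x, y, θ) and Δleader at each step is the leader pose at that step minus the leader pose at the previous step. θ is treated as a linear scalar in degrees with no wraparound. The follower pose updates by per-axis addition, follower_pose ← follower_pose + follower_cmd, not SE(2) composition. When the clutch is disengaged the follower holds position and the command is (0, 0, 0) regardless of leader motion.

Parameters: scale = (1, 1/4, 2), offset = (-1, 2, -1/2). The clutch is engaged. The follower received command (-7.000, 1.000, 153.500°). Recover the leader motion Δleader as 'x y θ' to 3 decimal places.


-6.000 -4.000 77.000

axis x: (-7.000 − -1) / (1) = -6.000
axis y: (1.000 − 2) / (1/4) = -4.000
axis θ: (153.500 − -1/2) / (2) = 77.000


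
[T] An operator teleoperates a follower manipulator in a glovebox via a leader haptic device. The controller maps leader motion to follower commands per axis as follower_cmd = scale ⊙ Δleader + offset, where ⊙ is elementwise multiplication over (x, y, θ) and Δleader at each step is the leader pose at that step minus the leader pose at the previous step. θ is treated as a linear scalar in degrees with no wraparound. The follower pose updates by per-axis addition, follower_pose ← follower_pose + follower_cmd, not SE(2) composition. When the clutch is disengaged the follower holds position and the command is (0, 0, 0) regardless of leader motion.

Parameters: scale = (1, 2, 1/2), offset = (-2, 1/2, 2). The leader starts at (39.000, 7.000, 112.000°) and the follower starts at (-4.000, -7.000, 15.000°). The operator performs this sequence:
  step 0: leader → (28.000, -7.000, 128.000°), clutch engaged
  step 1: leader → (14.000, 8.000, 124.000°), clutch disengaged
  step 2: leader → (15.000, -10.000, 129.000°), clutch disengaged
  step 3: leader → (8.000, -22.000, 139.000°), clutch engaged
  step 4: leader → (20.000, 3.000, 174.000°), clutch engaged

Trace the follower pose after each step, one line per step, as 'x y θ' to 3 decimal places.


-17.000 -34.500 25.000
-17.000 -34.500 25.000
-17.000 -34.500 25.000
-26.000 -58.000 32.000
-16.000 -7.500 51.500

step 0: Δleader=(-11.000, -14.000, 16.000°), engaged; cmd=(-13.000, -27.500, 10.000°) → follower=(-17.000, -34.500, 25.000°)
step 1: Δleader=(-14.000, 15.000, -4.000°), disengaged; cmd=(0,0,0) → follower holds at (-17.000, -34.500, 25.000°)
step 2: Δleader=(1.000, -18.000, 5.000°), disengaged; cmd=(0,0,0) → follower holds at (-17.000, -34.500, 25.000°)
step 3: Δleader=(-7.000, -12.000, 10.000°), engaged; cmd=(-9.000, -23.500, 7.000°) → follower=(-26.000, -58.000, 32.000°)
step 4: Δleader=(12.000, 25.000, 35.000°), engaged; cmd=(10.000, 50.500, 19.500°) → follower=(-16.000, -7.500, 51.500°)


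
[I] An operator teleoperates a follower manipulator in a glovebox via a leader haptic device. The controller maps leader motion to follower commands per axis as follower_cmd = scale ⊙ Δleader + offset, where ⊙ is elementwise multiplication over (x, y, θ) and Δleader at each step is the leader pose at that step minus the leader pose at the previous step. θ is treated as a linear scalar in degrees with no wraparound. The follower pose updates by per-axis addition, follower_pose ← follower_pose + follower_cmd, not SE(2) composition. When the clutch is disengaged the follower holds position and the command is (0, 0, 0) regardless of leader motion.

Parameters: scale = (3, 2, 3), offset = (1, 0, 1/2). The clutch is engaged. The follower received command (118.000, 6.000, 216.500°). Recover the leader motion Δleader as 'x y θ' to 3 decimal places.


axis x: (118.000 − 1) / (3) = 39.000
axis y: (6.000 − 0) / (2) = 3.000
axis θ: (216.500 − 1/2) / (3) = 72.000

39.000 3.000 72.000


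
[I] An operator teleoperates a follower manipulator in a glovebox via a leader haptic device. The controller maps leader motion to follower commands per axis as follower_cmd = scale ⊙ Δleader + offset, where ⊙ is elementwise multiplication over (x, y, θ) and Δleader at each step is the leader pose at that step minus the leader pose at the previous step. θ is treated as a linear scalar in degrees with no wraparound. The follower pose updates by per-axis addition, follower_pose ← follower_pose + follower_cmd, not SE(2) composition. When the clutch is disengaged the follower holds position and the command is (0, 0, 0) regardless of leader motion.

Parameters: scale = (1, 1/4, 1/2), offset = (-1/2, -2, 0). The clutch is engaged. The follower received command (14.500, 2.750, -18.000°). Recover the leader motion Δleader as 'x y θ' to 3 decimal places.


15.000 19.000 -36.000

axis x: (14.500 − -1/2) / (1) = 15.000
axis y: (2.750 − -2) / (1/4) = 19.000
axis θ: (-18.000 − 0) / (1/2) = -36.000


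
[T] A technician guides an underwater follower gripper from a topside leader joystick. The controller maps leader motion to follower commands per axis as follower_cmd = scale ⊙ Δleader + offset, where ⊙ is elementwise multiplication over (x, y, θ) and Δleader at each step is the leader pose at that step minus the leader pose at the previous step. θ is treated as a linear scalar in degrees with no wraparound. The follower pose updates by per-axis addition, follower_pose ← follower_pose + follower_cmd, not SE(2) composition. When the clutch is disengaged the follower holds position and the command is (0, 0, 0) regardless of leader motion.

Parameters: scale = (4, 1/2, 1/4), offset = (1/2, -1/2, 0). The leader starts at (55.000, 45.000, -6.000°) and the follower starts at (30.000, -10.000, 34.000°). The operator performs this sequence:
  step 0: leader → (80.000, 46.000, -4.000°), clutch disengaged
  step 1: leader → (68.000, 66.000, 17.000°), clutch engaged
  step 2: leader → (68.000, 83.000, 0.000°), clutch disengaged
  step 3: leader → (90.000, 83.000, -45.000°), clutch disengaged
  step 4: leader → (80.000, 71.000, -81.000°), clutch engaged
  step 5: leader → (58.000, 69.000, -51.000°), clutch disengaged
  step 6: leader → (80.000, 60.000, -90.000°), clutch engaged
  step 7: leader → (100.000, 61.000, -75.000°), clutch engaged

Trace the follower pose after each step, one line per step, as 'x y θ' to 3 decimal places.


step 0: Δleader=(25.000, 1.000, 2.000°), disengaged; cmd=(0,0,0) → follower holds at (30.000, -10.000, 34.000°)
step 1: Δleader=(-12.000, 20.000, 21.000°), engaged; cmd=(-47.500, 9.500, 5.250°) → follower=(-17.500, -0.500, 39.250°)
step 2: Δleader=(0.000, 17.000, -17.000°), disengaged; cmd=(0,0,0) → follower holds at (-17.500, -0.500, 39.250°)
step 3: Δleader=(22.000, 0.000, -45.000°), disengaged; cmd=(0,0,0) → follower holds at (-17.500, -0.500, 39.250°)
step 4: Δleader=(-10.000, -12.000, -36.000°), engaged; cmd=(-39.500, -6.500, -9.000°) → follower=(-57.000, -7.000, 30.250°)
step 5: Δleader=(-22.000, -2.000, 30.000°), disengaged; cmd=(0,0,0) → follower holds at (-57.000, -7.000, 30.250°)
step 6: Δleader=(22.000, -9.000, -39.000°), engaged; cmd=(88.500, -5.000, -9.750°) → follower=(31.500, -12.000, 20.500°)
step 7: Δleader=(20.000, 1.000, 15.000°), engaged; cmd=(80.500, 0.000, 3.750°) → follower=(112.000, -12.000, 24.250°)

30.000 -10.000 34.000
-17.500 -0.500 39.250
-17.500 -0.500 39.250
-17.500 -0.500 39.250
-57.000 -7.000 30.250
-57.000 -7.000 30.250
31.500 -12.000 20.500
112.000 -12.000 24.250


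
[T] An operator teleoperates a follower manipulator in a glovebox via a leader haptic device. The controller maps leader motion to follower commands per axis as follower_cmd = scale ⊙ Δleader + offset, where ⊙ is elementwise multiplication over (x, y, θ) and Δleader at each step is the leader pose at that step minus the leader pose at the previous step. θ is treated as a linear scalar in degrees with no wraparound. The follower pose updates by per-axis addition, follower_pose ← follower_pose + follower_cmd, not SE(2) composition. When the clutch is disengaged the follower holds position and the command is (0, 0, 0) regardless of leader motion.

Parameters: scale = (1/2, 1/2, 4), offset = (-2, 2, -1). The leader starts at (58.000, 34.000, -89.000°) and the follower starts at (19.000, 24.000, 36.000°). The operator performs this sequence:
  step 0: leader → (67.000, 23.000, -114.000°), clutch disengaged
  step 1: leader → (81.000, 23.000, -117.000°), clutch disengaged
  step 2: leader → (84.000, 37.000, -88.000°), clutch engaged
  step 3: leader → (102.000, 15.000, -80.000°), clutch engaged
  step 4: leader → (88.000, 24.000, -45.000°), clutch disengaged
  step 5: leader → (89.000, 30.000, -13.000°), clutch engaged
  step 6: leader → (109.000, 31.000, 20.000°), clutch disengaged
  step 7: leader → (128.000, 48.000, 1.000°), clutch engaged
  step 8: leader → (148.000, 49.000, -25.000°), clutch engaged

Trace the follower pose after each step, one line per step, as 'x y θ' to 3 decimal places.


19.000 24.000 36.000
19.000 24.000 36.000
18.500 33.000 151.000
25.500 24.000 182.000
25.500 24.000 182.000
24.000 29.000 309.000
24.000 29.000 309.000
31.500 39.500 232.000
39.500 42.000 127.000

step 0: Δleader=(9.000, -11.000, -25.000°), disengaged; cmd=(0,0,0) → follower holds at (19.000, 24.000, 36.000°)
step 1: Δleader=(14.000, 0.000, -3.000°), disengaged; cmd=(0,0,0) → follower holds at (19.000, 24.000, 36.000°)
step 2: Δleader=(3.000, 14.000, 29.000°), engaged; cmd=(-0.500, 9.000, 115.000°) → follower=(18.500, 33.000, 151.000°)
step 3: Δleader=(18.000, -22.000, 8.000°), engaged; cmd=(7.000, -9.000, 31.000°) → follower=(25.500, 24.000, 182.000°)
step 4: Δleader=(-14.000, 9.000, 35.000°), disengaged; cmd=(0,0,0) → follower holds at (25.500, 24.000, 182.000°)
step 5: Δleader=(1.000, 6.000, 32.000°), engaged; cmd=(-1.500, 5.000, 127.000°) → follower=(24.000, 29.000, 309.000°)
step 6: Δleader=(20.000, 1.000, 33.000°), disengaged; cmd=(0,0,0) → follower holds at (24.000, 29.000, 309.000°)
step 7: Δleader=(19.000, 17.000, -19.000°), engaged; cmd=(7.500, 10.500, -77.000°) → follower=(31.500, 39.500, 232.000°)
step 8: Δleader=(20.000, 1.000, -26.000°), engaged; cmd=(8.000, 2.500, -105.000°) → follower=(39.500, 42.000, 127.000°)


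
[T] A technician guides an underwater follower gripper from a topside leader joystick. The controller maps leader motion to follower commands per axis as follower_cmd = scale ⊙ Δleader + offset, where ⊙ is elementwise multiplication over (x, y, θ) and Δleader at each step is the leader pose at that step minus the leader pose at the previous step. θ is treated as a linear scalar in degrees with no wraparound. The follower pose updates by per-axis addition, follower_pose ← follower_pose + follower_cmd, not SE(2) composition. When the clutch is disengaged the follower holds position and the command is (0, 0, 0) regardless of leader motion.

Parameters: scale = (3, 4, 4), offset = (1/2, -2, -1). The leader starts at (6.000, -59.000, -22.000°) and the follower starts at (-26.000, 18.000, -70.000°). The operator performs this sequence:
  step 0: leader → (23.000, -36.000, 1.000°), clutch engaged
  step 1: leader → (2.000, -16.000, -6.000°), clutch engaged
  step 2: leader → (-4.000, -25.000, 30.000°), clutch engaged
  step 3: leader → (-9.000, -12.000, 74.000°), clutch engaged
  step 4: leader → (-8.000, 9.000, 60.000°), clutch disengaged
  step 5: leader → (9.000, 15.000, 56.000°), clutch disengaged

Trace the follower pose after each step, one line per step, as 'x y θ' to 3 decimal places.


step 0: Δleader=(17.000, 23.000, 23.000°), engaged; cmd=(51.500, 90.000, 91.000°) → follower=(25.500, 108.000, 21.000°)
step 1: Δleader=(-21.000, 20.000, -7.000°), engaged; cmd=(-62.500, 78.000, -29.000°) → follower=(-37.000, 186.000, -8.000°)
step 2: Δleader=(-6.000, -9.000, 36.000°), engaged; cmd=(-17.500, -38.000, 143.000°) → follower=(-54.500, 148.000, 135.000°)
step 3: Δleader=(-5.000, 13.000, 44.000°), engaged; cmd=(-14.500, 50.000, 175.000°) → follower=(-69.000, 198.000, 310.000°)
step 4: Δleader=(1.000, 21.000, -14.000°), disengaged; cmd=(0,0,0) → follower holds at (-69.000, 198.000, 310.000°)
step 5: Δleader=(17.000, 6.000, -4.000°), disengaged; cmd=(0,0,0) → follower holds at (-69.000, 198.000, 310.000°)

25.500 108.000 21.000
-37.000 186.000 -8.000
-54.500 148.000 135.000
-69.000 198.000 310.000
-69.000 198.000 310.000
-69.000 198.000 310.000


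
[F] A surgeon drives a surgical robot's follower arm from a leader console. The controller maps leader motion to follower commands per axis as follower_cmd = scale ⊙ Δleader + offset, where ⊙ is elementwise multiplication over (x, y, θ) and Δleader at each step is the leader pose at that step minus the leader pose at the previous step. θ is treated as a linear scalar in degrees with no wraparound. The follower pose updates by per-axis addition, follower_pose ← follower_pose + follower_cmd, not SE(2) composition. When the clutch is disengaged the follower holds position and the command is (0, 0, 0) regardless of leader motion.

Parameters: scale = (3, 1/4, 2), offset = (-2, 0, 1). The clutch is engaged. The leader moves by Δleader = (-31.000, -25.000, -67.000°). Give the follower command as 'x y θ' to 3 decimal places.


-95.000 -6.250 -133.000

axis x: 3·-31.000 + -2 = -95.000
axis y: 1/4·-25.000 + 0 = -6.250
axis θ: 2·-67.000 + 1 = -133.000


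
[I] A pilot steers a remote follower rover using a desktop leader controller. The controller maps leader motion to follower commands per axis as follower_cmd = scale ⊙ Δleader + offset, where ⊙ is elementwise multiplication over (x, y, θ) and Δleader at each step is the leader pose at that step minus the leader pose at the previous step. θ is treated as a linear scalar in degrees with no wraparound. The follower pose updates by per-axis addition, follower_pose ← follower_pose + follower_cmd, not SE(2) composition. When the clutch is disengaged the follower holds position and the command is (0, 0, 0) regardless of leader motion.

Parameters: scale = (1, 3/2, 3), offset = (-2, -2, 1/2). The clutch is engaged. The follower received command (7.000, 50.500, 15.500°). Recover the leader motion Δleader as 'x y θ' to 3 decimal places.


axis x: (7.000 − -2) / (1) = 9.000
axis y: (50.500 − -2) / (3/2) = 35.000
axis θ: (15.500 − 1/2) / (3) = 5.000

9.000 35.000 5.000


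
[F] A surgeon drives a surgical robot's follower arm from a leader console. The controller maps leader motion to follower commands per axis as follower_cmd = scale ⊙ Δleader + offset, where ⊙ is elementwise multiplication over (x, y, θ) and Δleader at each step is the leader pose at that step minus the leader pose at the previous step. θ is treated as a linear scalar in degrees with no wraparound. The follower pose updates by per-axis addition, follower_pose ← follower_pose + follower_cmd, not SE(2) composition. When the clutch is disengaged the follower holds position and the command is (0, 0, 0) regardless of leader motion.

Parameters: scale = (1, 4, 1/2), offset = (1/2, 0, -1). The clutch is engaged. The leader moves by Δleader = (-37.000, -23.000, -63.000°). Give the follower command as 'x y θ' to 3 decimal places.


-36.500 -92.000 -32.500

axis x: 1·-37.000 + 1/2 = -36.500
axis y: 4·-23.000 + 0 = -92.000
axis θ: 1/2·-63.000 + -1 = -32.500


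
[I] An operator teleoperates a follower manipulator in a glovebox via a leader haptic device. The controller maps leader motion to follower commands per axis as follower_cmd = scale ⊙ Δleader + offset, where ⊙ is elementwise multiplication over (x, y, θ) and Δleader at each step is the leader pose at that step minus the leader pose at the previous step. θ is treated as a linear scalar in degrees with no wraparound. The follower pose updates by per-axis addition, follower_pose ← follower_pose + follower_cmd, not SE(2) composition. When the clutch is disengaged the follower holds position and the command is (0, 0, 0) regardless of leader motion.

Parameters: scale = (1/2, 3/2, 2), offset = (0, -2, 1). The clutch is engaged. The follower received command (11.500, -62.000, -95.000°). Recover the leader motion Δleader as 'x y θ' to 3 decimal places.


axis x: (11.500 − 0) / (1/2) = 23.000
axis y: (-62.000 − -2) / (3/2) = -40.000
axis θ: (-95.000 − 1) / (2) = -48.000

23.000 -40.000 -48.000


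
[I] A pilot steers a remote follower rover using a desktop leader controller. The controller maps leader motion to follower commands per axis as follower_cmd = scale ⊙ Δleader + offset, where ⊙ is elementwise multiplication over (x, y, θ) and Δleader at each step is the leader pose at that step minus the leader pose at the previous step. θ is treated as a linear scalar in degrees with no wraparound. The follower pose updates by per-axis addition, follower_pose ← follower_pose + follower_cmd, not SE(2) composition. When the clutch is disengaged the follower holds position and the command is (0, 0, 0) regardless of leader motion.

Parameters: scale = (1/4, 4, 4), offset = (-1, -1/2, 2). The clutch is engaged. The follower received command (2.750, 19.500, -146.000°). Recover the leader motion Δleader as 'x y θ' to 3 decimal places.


axis x: (2.750 − -1) / (1/4) = 15.000
axis y: (19.500 − -1/2) / (4) = 5.000
axis θ: (-146.000 − 2) / (4) = -37.000

15.000 5.000 -37.000


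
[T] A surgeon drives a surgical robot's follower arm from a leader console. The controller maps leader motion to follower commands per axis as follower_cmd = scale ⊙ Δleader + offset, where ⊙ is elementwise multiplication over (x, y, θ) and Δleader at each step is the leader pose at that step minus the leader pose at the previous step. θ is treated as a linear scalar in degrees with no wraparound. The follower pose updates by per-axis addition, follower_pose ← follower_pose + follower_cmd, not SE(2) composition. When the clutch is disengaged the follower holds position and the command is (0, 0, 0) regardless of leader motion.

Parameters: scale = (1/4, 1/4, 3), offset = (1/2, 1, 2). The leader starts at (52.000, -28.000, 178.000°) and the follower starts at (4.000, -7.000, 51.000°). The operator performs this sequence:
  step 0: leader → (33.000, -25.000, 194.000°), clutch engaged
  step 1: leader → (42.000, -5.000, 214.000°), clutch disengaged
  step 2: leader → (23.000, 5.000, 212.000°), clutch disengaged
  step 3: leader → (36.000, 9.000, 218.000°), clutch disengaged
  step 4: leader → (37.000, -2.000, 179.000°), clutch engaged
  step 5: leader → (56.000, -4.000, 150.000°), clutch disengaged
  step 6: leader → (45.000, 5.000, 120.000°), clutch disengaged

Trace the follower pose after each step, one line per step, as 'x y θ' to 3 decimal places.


-0.250 -5.250 101.000
-0.250 -5.250 101.000
-0.250 -5.250 101.000
-0.250 -5.250 101.000
0.500 -7.000 -14.000
0.500 -7.000 -14.000
0.500 -7.000 -14.000

step 0: Δleader=(-19.000, 3.000, 16.000°), engaged; cmd=(-4.250, 1.750, 50.000°) → follower=(-0.250, -5.250, 101.000°)
step 1: Δleader=(9.000, 20.000, 20.000°), disengaged; cmd=(0,0,0) → follower holds at (-0.250, -5.250, 101.000°)
step 2: Δleader=(-19.000, 10.000, -2.000°), disengaged; cmd=(0,0,0) → follower holds at (-0.250, -5.250, 101.000°)
step 3: Δleader=(13.000, 4.000, 6.000°), disengaged; cmd=(0,0,0) → follower holds at (-0.250, -5.250, 101.000°)
step 4: Δleader=(1.000, -11.000, -39.000°), engaged; cmd=(0.750, -1.750, -115.000°) → follower=(0.500, -7.000, -14.000°)
step 5: Δleader=(19.000, -2.000, -29.000°), disengaged; cmd=(0,0,0) → follower holds at (0.500, -7.000, -14.000°)
step 6: Δleader=(-11.000, 9.000, -30.000°), disengaged; cmd=(0,0,0) → follower holds at (0.500, -7.000, -14.000°)


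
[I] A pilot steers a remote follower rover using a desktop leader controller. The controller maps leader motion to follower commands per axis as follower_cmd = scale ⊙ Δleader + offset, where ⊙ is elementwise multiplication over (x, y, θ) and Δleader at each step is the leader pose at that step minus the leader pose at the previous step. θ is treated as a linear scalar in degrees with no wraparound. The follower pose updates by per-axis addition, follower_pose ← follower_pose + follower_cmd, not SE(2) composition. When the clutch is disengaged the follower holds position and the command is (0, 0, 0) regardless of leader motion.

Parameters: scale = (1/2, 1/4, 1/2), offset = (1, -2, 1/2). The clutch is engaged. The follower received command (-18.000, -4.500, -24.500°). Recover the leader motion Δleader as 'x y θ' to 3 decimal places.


axis x: (-18.000 − 1) / (1/2) = -38.000
axis y: (-4.500 − -2) / (1/4) = -10.000
axis θ: (-24.500 − 1/2) / (1/2) = -50.000

-38.000 -10.000 -50.000


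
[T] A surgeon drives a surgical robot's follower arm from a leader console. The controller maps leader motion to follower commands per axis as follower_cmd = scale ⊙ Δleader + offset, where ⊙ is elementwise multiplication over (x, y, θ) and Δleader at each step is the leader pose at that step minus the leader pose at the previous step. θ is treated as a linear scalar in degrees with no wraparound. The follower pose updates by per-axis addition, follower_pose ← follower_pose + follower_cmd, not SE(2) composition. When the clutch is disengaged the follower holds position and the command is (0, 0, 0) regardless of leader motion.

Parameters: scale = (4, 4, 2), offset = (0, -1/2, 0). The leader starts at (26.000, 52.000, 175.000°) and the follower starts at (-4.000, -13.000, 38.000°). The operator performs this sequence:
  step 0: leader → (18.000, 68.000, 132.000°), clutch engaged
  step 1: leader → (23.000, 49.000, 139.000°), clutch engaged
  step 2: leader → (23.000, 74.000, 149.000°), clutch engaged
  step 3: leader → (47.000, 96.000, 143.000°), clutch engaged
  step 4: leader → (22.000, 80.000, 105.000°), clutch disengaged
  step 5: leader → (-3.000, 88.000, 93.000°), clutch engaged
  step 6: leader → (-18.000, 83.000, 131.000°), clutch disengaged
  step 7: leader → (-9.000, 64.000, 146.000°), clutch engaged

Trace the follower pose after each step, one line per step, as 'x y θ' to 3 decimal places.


-36.000 50.500 -48.000
-16.000 -26.000 -34.000
-16.000 73.500 -14.000
80.000 161.000 -26.000
80.000 161.000 -26.000
-20.000 192.500 -50.000
-20.000 192.500 -50.000
16.000 116.000 -20.000

step 0: Δleader=(-8.000, 16.000, -43.000°), engaged; cmd=(-32.000, 63.500, -86.000°) → follower=(-36.000, 50.500, -48.000°)
step 1: Δleader=(5.000, -19.000, 7.000°), engaged; cmd=(20.000, -76.500, 14.000°) → follower=(-16.000, -26.000, -34.000°)
step 2: Δleader=(0.000, 25.000, 10.000°), engaged; cmd=(0.000, 99.500, 20.000°) → follower=(-16.000, 73.500, -14.000°)
step 3: Δleader=(24.000, 22.000, -6.000°), engaged; cmd=(96.000, 87.500, -12.000°) → follower=(80.000, 161.000, -26.000°)
step 4: Δleader=(-25.000, -16.000, -38.000°), disengaged; cmd=(0,0,0) → follower holds at (80.000, 161.000, -26.000°)
step 5: Δleader=(-25.000, 8.000, -12.000°), engaged; cmd=(-100.000, 31.500, -24.000°) → follower=(-20.000, 192.500, -50.000°)
step 6: Δleader=(-15.000, -5.000, 38.000°), disengaged; cmd=(0,0,0) → follower holds at (-20.000, 192.500, -50.000°)
step 7: Δleader=(9.000, -19.000, 15.000°), engaged; cmd=(36.000, -76.500, 30.000°) → follower=(16.000, 116.000, -20.000°)


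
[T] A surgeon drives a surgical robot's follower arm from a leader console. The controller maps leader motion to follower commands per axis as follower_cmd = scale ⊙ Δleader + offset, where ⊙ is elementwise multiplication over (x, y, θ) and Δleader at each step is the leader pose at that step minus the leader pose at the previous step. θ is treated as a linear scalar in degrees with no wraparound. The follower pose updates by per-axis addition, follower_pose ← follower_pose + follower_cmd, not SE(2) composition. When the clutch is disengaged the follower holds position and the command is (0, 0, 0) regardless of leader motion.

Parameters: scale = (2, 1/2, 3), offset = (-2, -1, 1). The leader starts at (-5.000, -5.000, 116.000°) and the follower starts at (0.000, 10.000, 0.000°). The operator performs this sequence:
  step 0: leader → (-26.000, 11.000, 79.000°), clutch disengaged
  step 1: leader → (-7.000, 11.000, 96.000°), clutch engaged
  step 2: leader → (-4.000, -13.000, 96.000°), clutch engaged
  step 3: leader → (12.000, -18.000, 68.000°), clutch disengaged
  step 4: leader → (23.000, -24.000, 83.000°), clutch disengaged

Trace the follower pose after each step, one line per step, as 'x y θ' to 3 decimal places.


0.000 10.000 0.000
36.000 9.000 52.000
40.000 -4.000 53.000
40.000 -4.000 53.000
40.000 -4.000 53.000

step 0: Δleader=(-21.000, 16.000, -37.000°), disengaged; cmd=(0,0,0) → follower holds at (0.000, 10.000, 0.000°)
step 1: Δleader=(19.000, 0.000, 17.000°), engaged; cmd=(36.000, -1.000, 52.000°) → follower=(36.000, 9.000, 52.000°)
step 2: Δleader=(3.000, -24.000, 0.000°), engaged; cmd=(4.000, -13.000, 1.000°) → follower=(40.000, -4.000, 53.000°)
step 3: Δleader=(16.000, -5.000, -28.000°), disengaged; cmd=(0,0,0) → follower holds at (40.000, -4.000, 53.000°)
step 4: Δleader=(11.000, -6.000, 15.000°), disengaged; cmd=(0,0,0) → follower holds at (40.000, -4.000, 53.000°)


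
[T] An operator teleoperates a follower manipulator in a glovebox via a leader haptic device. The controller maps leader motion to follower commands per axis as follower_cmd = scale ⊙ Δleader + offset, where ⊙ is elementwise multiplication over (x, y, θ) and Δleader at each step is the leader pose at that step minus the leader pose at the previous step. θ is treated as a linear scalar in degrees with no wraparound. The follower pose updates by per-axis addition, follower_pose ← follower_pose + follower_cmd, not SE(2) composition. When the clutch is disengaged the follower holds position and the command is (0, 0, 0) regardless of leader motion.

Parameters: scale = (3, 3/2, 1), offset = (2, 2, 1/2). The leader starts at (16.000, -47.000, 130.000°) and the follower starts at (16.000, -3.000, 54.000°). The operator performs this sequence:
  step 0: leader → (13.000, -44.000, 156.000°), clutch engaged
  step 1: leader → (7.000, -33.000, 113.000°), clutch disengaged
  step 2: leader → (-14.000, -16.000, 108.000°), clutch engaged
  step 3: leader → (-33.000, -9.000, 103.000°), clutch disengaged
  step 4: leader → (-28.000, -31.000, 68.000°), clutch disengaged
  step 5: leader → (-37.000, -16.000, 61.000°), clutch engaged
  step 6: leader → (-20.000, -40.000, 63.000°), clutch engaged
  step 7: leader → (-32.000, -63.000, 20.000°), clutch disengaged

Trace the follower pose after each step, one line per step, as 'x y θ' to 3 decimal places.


9.000 3.500 80.500
9.000 3.500 80.500
-52.000 31.000 76.000
-52.000 31.000 76.000
-52.000 31.000 76.000
-77.000 55.500 69.500
-24.000 21.500 72.000
-24.000 21.500 72.000

step 0: Δleader=(-3.000, 3.000, 26.000°), engaged; cmd=(-7.000, 6.500, 26.500°) → follower=(9.000, 3.500, 80.500°)
step 1: Δleader=(-6.000, 11.000, -43.000°), disengaged; cmd=(0,0,0) → follower holds at (9.000, 3.500, 80.500°)
step 2: Δleader=(-21.000, 17.000, -5.000°), engaged; cmd=(-61.000, 27.500, -4.500°) → follower=(-52.000, 31.000, 76.000°)
step 3: Δleader=(-19.000, 7.000, -5.000°), disengaged; cmd=(0,0,0) → follower holds at (-52.000, 31.000, 76.000°)
step 4: Δleader=(5.000, -22.000, -35.000°), disengaged; cmd=(0,0,0) → follower holds at (-52.000, 31.000, 76.000°)
step 5: Δleader=(-9.000, 15.000, -7.000°), engaged; cmd=(-25.000, 24.500, -6.500°) → follower=(-77.000, 55.500, 69.500°)
step 6: Δleader=(17.000, -24.000, 2.000°), engaged; cmd=(53.000, -34.000, 2.500°) → follower=(-24.000, 21.500, 72.000°)
step 7: Δleader=(-12.000, -23.000, -43.000°), disengaged; cmd=(0,0,0) → follower holds at (-24.000, 21.500, 72.000°)


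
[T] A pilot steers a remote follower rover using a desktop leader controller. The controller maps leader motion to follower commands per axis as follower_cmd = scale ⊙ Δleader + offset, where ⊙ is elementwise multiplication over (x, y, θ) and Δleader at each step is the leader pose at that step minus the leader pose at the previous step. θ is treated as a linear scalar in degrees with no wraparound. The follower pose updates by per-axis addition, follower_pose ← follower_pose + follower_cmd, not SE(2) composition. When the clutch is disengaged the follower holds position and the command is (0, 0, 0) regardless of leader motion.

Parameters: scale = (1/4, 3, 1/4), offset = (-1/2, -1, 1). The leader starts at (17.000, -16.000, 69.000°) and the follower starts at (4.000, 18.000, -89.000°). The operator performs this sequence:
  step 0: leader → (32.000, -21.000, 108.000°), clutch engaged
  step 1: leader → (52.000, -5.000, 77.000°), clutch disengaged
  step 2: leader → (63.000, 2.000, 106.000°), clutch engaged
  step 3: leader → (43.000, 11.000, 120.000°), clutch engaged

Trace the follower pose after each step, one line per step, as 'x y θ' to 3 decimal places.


step 0: Δleader=(15.000, -5.000, 39.000°), engaged; cmd=(3.250, -16.000, 10.750°) → follower=(7.250, 2.000, -78.250°)
step 1: Δleader=(20.000, 16.000, -31.000°), disengaged; cmd=(0,0,0) → follower holds at (7.250, 2.000, -78.250°)
step 2: Δleader=(11.000, 7.000, 29.000°), engaged; cmd=(2.250, 20.000, 8.250°) → follower=(9.500, 22.000, -70.000°)
step 3: Δleader=(-20.000, 9.000, 14.000°), engaged; cmd=(-5.500, 26.000, 4.500°) → follower=(4.000, 48.000, -65.500°)

7.250 2.000 -78.250
7.250 2.000 -78.250
9.500 22.000 -70.000
4.000 48.000 -65.500


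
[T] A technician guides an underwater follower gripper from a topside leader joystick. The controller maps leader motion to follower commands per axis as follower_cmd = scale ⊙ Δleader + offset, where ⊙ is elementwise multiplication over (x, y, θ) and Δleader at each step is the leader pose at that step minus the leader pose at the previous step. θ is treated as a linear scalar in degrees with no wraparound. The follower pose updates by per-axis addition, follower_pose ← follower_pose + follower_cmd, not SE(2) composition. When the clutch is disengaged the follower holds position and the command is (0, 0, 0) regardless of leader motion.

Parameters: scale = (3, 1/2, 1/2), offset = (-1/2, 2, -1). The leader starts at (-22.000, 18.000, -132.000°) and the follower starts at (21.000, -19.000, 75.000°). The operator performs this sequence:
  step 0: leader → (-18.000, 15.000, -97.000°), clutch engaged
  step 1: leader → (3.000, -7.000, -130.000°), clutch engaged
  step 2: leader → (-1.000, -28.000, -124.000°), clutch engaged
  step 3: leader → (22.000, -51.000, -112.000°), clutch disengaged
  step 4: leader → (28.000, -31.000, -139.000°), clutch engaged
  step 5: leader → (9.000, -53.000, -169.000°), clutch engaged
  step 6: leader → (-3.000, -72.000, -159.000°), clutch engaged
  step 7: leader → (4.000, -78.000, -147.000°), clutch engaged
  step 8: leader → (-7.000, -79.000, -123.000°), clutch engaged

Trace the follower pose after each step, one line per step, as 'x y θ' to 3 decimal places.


32.500 -18.500 91.500
95.000 -27.500 74.000
82.500 -36.000 76.000
82.500 -36.000 76.000
100.000 -24.000 61.500
42.500 -33.000 45.500
6.000 -40.500 49.500
26.500 -41.500 54.500
-7.000 -40.000 65.500

step 0: Δleader=(4.000, -3.000, 35.000°), engaged; cmd=(11.500, 0.500, 16.500°) → follower=(32.500, -18.500, 91.500°)
step 1: Δleader=(21.000, -22.000, -33.000°), engaged; cmd=(62.500, -9.000, -17.500°) → follower=(95.000, -27.500, 74.000°)
step 2: Δleader=(-4.000, -21.000, 6.000°), engaged; cmd=(-12.500, -8.500, 2.000°) → follower=(82.500, -36.000, 76.000°)
step 3: Δleader=(23.000, -23.000, 12.000°), disengaged; cmd=(0,0,0) → follower holds at (82.500, -36.000, 76.000°)
step 4: Δleader=(6.000, 20.000, -27.000°), engaged; cmd=(17.500, 12.000, -14.500°) → follower=(100.000, -24.000, 61.500°)
step 5: Δleader=(-19.000, -22.000, -30.000°), engaged; cmd=(-57.500, -9.000, -16.000°) → follower=(42.500, -33.000, 45.500°)
step 6: Δleader=(-12.000, -19.000, 10.000°), engaged; cmd=(-36.500, -7.500, 4.000°) → follower=(6.000, -40.500, 49.500°)
step 7: Δleader=(7.000, -6.000, 12.000°), engaged; cmd=(20.500, -1.000, 5.000°) → follower=(26.500, -41.500, 54.500°)
step 8: Δleader=(-11.000, -1.000, 24.000°), engaged; cmd=(-33.500, 1.500, 11.000°) → follower=(-7.000, -40.000, 65.500°)


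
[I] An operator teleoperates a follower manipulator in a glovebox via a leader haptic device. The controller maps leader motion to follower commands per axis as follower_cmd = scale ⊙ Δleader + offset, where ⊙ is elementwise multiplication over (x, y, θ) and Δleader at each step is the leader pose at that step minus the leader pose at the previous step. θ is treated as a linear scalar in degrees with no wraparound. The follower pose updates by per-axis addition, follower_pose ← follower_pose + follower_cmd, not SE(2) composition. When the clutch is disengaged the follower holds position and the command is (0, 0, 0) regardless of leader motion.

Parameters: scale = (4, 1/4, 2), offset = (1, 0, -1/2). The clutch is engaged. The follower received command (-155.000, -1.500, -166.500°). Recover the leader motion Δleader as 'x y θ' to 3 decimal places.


-39.000 -6.000 -83.000

axis x: (-155.000 − 1) / (4) = -39.000
axis y: (-1.500 − 0) / (1/4) = -6.000
axis θ: (-166.500 − -1/2) / (2) = -83.000


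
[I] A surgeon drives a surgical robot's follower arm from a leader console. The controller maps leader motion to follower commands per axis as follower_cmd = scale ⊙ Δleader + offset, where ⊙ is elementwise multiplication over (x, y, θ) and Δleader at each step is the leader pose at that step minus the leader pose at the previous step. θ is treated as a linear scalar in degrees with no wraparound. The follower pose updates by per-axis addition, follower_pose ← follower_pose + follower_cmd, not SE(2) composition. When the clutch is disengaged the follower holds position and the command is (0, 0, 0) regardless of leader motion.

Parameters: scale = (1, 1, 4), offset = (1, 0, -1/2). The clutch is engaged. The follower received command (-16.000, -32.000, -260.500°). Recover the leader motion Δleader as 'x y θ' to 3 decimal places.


axis x: (-16.000 − 1) / (1) = -17.000
axis y: (-32.000 − 0) / (1) = -32.000
axis θ: (-260.500 − -1/2) / (4) = -65.000

-17.000 -32.000 -65.000


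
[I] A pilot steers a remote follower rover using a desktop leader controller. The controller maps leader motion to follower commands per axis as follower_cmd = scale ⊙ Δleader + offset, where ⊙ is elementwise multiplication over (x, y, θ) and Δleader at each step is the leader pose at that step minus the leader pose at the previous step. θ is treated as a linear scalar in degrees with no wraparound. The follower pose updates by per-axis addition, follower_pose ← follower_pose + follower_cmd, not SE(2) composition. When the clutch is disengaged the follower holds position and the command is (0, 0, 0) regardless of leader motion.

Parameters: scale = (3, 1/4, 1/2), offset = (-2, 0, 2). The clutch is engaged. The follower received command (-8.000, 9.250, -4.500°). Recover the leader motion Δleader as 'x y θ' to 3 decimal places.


axis x: (-8.000 − -2) / (3) = -2.000
axis y: (9.250 − 0) / (1/4) = 37.000
axis θ: (-4.500 − 2) / (1/2) = -13.000

-2.000 37.000 -13.000


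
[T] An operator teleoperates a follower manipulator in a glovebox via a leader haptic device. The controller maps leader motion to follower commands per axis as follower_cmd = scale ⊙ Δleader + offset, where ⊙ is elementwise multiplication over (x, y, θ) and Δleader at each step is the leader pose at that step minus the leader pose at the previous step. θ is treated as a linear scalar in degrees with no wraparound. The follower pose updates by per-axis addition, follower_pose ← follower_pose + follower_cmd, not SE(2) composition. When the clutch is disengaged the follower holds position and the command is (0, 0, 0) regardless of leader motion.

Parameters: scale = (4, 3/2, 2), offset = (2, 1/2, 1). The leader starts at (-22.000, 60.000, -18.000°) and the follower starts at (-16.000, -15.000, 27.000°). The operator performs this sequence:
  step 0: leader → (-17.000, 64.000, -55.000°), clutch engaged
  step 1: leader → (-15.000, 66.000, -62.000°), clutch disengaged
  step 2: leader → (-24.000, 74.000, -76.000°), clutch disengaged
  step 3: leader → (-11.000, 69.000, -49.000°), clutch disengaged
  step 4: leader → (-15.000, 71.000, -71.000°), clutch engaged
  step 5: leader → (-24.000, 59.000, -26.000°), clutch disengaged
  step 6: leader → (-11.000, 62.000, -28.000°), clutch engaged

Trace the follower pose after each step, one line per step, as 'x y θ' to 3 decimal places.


6.000 -8.500 -46.000
6.000 -8.500 -46.000
6.000 -8.500 -46.000
6.000 -8.500 -46.000
-8.000 -5.000 -89.000
-8.000 -5.000 -89.000
46.000 0.000 -92.000

step 0: Δleader=(5.000, 4.000, -37.000°), engaged; cmd=(22.000, 6.500, -73.000°) → follower=(6.000, -8.500, -46.000°)
step 1: Δleader=(2.000, 2.000, -7.000°), disengaged; cmd=(0,0,0) → follower holds at (6.000, -8.500, -46.000°)
step 2: Δleader=(-9.000, 8.000, -14.000°), disengaged; cmd=(0,0,0) → follower holds at (6.000, -8.500, -46.000°)
step 3: Δleader=(13.000, -5.000, 27.000°), disengaged; cmd=(0,0,0) → follower holds at (6.000, -8.500, -46.000°)
step 4: Δleader=(-4.000, 2.000, -22.000°), engaged; cmd=(-14.000, 3.500, -43.000°) → follower=(-8.000, -5.000, -89.000°)
step 5: Δleader=(-9.000, -12.000, 45.000°), disengaged; cmd=(0,0,0) → follower holds at (-8.000, -5.000, -89.000°)
step 6: Δleader=(13.000, 3.000, -2.000°), engaged; cmd=(54.000, 5.000, -3.000°) → follower=(46.000, 0.000, -92.000°)
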